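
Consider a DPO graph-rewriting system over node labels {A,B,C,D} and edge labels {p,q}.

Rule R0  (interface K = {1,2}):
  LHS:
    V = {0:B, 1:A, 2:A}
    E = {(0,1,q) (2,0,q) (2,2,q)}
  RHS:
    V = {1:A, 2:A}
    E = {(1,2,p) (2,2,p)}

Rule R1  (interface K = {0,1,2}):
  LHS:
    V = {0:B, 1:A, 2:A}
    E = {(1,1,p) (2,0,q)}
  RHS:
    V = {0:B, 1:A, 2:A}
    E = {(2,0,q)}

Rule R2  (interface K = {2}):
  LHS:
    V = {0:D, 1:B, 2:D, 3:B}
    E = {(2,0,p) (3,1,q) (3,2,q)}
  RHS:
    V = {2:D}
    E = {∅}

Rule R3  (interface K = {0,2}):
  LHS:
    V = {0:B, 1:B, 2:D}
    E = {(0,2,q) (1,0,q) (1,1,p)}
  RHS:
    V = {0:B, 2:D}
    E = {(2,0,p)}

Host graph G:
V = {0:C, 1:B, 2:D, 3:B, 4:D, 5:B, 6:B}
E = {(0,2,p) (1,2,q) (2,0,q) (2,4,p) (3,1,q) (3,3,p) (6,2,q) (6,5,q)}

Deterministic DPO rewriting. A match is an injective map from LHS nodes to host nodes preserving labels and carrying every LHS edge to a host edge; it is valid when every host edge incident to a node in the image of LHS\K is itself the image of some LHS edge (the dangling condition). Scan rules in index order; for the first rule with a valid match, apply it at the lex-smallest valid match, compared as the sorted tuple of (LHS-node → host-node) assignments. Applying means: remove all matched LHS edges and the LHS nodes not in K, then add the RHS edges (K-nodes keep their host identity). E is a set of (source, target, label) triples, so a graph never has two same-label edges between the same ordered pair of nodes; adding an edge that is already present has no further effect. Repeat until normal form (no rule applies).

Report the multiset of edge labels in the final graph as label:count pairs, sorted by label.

start.  V:7 E:8  edges: 0-p->2 1-q->2 2-q->0 2-p->4 3-q->1 3-p->3 6-q->2 6-q->5
1. fire R2 via {0↦4, 1↦5, 2↦2, 3↦6}  →  V:4 E:5  edges: 0-p->2 1-q->2 2-q->0 3-q->1 3-p->3
2. fire R3 via {0↦1, 1↦3, 2↦2}  →  V:3 E:3  edges: 0-p->2 2-q->0 2-p->1
halt: no rule applies after step 2
NF edges: [(0, 2, 'p'), (2, 0, 'q'), (2, 1, 'p')]

Answer: p:2 q:1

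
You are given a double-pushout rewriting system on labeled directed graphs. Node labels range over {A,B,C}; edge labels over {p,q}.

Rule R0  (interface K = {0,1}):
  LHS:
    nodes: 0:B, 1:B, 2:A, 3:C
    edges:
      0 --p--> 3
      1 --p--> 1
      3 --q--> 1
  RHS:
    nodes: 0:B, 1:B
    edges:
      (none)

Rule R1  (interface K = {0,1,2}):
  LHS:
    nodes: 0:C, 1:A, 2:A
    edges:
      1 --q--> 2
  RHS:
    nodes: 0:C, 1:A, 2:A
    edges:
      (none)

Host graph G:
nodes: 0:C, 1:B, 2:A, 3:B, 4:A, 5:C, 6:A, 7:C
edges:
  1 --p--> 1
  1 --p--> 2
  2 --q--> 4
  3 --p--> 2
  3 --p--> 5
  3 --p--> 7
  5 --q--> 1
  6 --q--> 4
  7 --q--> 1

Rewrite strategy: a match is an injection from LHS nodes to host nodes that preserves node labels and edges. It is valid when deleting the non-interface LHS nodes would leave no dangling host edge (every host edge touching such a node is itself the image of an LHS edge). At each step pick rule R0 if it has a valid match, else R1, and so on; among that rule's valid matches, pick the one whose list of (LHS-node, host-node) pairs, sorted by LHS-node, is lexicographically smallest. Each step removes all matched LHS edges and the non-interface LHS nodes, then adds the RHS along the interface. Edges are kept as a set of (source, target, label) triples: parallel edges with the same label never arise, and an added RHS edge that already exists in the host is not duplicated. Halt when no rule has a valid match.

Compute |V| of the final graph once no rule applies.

[0] host  ⇒  8 nodes, 9 edges  {1-p->1 1-p->2 2-q->4 3-p->2 3-p->5 3-p->7 5-q->1 6-q->4 7-q->1}
[1] R1 @ {0↦0, 1↦2, 2↦4}  ⇒  8 nodes, 8 edges  {1-p->1 1-p->2 3-p->2 3-p->5 3-p->7 5-q->1 6-q->4 7-q->1}
[2] R1 @ {0↦0, 1↦6, 2↦4}  ⇒  8 nodes, 7 edges  {1-p->1 1-p->2 3-p->2 3-p->5 3-p->7 5-q->1 7-q->1}
[3] R0 @ {0↦3, 1↦1, 2↦4, 3↦5}  ⇒  6 nodes, 4 edges  {1-p->2 3-p->2 3-p->7 7-q->1}
normal form: no rule applies after step 3
NF nodes: {0:C, 1:B, 2:A, 3:B, 6:A, 7:C}

Answer: 6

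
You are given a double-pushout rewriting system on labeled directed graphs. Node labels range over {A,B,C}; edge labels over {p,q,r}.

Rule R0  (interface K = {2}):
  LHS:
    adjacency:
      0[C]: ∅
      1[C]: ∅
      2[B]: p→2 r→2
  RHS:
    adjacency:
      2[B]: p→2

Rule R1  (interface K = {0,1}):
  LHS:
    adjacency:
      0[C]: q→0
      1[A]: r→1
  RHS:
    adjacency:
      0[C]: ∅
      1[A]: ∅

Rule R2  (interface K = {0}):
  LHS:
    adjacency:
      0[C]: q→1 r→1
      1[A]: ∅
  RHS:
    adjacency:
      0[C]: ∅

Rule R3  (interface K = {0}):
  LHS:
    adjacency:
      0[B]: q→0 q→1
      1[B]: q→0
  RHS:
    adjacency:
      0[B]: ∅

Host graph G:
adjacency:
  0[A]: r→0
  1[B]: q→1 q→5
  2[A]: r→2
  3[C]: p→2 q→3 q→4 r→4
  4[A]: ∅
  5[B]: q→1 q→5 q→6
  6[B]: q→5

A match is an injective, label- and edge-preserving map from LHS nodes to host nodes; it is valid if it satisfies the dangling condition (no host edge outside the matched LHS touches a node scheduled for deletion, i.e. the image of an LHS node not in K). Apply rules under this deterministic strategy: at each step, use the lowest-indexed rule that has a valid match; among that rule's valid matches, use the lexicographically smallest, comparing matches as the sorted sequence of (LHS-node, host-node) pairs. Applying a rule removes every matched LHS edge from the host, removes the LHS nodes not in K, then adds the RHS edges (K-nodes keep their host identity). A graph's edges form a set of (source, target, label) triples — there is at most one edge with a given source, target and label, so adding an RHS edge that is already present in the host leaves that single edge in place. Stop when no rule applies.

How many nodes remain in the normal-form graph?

Answer: 4

Derivation:
start.  V:7 E:12  edges: 0-r->0 1-q->1 1-q->5 2-r->2 3-p->2 3-q->3 3-q->4 3-r->4 5-q->1 5-q->5 5-q->6 6-q->5
1. fire R1 via {0↦3, 1↦0}  →  V:7 E:10  edges: 1-q->1 1-q->5 2-r->2 3-p->2 3-q->4 3-r->4 5-q->1 5-q->5 5-q->6 6-q->5
2. fire R2 via {0↦3, 1↦4}  →  V:6 E:8  edges: 1-q->1 1-q->5 2-r->2 3-p->2 5-q->1 5-q->5 5-q->6 6-q->5
3. fire R3 via {0↦5, 1↦6}  →  V:5 E:5  edges: 1-q->1 1-q->5 2-r->2 3-p->2 5-q->1
4. fire R3 via {0↦1, 1↦5}  →  V:4 E:2  edges: 2-r->2 3-p->2
normal form: no rule applies after step 4
NF nodes: {0:A, 1:B, 2:A, 3:C}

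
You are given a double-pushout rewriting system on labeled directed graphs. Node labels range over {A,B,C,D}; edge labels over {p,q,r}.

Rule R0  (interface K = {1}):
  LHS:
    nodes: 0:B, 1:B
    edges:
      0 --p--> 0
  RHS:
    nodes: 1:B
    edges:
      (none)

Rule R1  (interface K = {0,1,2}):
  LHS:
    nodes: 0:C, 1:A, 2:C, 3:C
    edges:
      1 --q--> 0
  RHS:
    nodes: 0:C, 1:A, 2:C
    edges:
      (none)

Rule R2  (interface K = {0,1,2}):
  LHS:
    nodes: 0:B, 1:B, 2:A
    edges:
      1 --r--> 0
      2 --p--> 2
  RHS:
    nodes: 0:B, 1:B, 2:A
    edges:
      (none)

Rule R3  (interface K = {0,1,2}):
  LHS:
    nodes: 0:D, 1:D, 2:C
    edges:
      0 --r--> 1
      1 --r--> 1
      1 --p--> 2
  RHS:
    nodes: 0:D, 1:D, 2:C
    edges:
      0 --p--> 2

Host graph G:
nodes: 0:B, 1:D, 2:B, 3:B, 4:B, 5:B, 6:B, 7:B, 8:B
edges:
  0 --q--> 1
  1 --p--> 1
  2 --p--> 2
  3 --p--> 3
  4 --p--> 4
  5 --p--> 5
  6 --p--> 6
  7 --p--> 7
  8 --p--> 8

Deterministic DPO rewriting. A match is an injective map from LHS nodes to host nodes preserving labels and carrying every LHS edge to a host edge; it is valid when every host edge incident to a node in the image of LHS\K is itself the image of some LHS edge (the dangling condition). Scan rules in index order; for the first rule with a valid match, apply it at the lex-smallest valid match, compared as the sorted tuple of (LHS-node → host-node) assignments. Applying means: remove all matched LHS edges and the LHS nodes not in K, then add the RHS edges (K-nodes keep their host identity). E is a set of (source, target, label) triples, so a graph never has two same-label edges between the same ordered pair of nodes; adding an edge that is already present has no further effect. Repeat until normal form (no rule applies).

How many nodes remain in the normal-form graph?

Answer: 2

Steps:
initial: |V|=9 |E|=9  E = 0-q->1 1-p->1 2-p->2 3-p->3 4-p->4 5-p->5 6-p->6 7-p->7 8-p->8
step 1: apply R0 at {0↦2, 1↦0}  → |V|=8 |E|=8  E = 0-q->1 1-p->1 3-p->3 4-p->4 5-p->5 6-p->6 7-p->7 8-p->8
step 2: apply R0 at {0↦3, 1↦0}  → |V|=7 |E|=7  E = 0-q->1 1-p->1 4-p->4 5-p->5 6-p->6 7-p->7 8-p->8
step 3: apply R0 at {0↦4, 1↦0}  → |V|=6 |E|=6  E = 0-q->1 1-p->1 5-p->5 6-p->6 7-p->7 8-p->8
step 4: apply R0 at {0↦5, 1↦0}  → |V|=5 |E|=5  E = 0-q->1 1-p->1 6-p->6 7-p->7 8-p->8
step 5: apply R0 at {0↦6, 1↦0}  → |V|=4 |E|=4  E = 0-q->1 1-p->1 7-p->7 8-p->8
step 6: apply R0 at {0↦7, 1↦0}  → |V|=3 |E|=3  E = 0-q->1 1-p->1 8-p->8
step 7: apply R0 at {0↦8, 1↦0}  → |V|=2 |E|=2  E = 0-q->1 1-p->1
final graph: no rule applies after step 7
NF nodes: {0:B, 1:D}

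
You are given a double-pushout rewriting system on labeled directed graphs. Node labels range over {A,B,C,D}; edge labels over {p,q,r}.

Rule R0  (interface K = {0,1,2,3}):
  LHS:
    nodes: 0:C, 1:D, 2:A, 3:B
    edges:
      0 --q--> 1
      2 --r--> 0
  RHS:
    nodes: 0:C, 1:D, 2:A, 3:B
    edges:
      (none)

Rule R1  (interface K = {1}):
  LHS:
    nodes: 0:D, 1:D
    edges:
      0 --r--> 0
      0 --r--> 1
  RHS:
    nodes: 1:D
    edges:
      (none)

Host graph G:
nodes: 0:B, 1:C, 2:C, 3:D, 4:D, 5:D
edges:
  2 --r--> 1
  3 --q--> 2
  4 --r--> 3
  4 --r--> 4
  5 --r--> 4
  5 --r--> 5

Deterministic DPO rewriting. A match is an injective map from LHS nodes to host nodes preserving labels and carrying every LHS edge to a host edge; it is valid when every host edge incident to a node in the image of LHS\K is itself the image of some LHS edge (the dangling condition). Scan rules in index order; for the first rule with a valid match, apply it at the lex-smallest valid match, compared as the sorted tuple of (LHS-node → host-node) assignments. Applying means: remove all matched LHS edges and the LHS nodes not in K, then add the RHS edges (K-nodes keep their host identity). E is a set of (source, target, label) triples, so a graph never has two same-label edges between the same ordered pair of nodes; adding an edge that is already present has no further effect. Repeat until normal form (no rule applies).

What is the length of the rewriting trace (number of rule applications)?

Answer: 2

Derivation:
start.  V:6 E:6  edges: 2-r->1 3-q->2 4-r->3 4-r->4 5-r->4 5-r->5
1. fire R1 via {0↦5, 1↦4}  →  V:5 E:4  edges: 2-r->1 3-q->2 4-r->3 4-r->4
2. fire R1 via {0↦4, 1↦3}  →  V:4 E:2  edges: 2-r->1 3-q->2
final graph: no rule applies after step 2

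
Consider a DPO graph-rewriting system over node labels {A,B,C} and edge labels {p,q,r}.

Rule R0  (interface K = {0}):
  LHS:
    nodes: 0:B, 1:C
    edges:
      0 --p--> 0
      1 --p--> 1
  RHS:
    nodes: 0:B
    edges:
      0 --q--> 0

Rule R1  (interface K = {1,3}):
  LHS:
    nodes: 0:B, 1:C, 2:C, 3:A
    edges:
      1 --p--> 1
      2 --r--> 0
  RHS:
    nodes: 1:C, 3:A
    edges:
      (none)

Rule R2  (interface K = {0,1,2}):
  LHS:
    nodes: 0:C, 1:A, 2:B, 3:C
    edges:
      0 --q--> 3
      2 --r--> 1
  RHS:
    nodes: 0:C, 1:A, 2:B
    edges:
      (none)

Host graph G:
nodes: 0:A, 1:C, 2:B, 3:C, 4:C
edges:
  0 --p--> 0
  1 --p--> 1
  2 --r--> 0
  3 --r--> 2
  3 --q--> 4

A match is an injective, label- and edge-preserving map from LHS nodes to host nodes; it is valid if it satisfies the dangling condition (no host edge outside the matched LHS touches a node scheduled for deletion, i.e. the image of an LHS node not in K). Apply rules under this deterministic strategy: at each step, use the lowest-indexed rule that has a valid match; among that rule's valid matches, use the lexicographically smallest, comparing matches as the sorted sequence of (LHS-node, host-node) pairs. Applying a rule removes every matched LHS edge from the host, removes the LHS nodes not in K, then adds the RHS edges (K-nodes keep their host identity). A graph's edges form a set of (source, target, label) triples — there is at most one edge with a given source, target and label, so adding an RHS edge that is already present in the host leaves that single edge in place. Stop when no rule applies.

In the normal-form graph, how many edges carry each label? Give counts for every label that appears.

Answer: p:1

Derivation:
[0] host  ⇒  5 nodes, 5 edges  {0-p->0 1-p->1 2-r->0 3-r->2 3-q->4}
[1] R2 @ {0↦3, 1↦0, 2↦2, 3↦4}  ⇒  4 nodes, 3 edges  {0-p->0 1-p->1 3-r->2}
[2] R1 @ {0↦2, 1↦1, 2↦3, 3↦0}  ⇒  2 nodes, 1 edges  {0-p->0}
halt: no rule applies after step 2
NF edges: [(0, 0, 'p')]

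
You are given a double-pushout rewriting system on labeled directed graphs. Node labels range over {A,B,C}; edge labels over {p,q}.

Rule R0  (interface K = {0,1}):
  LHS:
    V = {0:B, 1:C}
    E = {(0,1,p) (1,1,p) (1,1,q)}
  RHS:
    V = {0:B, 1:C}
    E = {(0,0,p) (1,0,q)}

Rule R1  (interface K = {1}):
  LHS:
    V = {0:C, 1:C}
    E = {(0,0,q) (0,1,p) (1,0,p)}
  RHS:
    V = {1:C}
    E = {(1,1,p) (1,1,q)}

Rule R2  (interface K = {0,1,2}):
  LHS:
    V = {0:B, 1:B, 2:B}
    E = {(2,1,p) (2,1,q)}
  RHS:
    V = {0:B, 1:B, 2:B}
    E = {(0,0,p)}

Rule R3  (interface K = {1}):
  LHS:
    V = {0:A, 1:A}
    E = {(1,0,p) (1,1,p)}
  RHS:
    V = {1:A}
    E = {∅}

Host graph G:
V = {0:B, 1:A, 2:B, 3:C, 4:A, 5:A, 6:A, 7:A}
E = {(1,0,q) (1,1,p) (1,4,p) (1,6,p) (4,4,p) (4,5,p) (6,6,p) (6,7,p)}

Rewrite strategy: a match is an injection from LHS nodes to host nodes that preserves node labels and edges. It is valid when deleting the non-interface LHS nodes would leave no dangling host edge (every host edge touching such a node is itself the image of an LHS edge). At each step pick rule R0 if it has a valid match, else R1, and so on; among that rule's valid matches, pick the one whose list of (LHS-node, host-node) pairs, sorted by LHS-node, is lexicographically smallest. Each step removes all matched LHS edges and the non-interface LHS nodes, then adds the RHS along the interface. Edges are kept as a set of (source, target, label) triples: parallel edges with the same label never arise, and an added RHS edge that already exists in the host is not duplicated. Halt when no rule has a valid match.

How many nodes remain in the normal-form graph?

[0] host  ⇒  8 nodes, 8 edges  {1-q->0 1-p->1 1-p->4 1-p->6 4-p->4 4-p->5 6-p->6 6-p->7}
[1] R3 @ {0↦5, 1↦4}  ⇒  7 nodes, 6 edges  {1-q->0 1-p->1 1-p->4 1-p->6 6-p->6 6-p->7}
[2] R3 @ {0↦4, 1↦1}  ⇒  6 nodes, 4 edges  {1-q->0 1-p->6 6-p->6 6-p->7}
[3] R3 @ {0↦7, 1↦6}  ⇒  5 nodes, 2 edges  {1-q->0 1-p->6}
normal form: no rule applies after step 3
NF nodes: {0:B, 1:A, 2:B, 3:C, 6:A}

Answer: 5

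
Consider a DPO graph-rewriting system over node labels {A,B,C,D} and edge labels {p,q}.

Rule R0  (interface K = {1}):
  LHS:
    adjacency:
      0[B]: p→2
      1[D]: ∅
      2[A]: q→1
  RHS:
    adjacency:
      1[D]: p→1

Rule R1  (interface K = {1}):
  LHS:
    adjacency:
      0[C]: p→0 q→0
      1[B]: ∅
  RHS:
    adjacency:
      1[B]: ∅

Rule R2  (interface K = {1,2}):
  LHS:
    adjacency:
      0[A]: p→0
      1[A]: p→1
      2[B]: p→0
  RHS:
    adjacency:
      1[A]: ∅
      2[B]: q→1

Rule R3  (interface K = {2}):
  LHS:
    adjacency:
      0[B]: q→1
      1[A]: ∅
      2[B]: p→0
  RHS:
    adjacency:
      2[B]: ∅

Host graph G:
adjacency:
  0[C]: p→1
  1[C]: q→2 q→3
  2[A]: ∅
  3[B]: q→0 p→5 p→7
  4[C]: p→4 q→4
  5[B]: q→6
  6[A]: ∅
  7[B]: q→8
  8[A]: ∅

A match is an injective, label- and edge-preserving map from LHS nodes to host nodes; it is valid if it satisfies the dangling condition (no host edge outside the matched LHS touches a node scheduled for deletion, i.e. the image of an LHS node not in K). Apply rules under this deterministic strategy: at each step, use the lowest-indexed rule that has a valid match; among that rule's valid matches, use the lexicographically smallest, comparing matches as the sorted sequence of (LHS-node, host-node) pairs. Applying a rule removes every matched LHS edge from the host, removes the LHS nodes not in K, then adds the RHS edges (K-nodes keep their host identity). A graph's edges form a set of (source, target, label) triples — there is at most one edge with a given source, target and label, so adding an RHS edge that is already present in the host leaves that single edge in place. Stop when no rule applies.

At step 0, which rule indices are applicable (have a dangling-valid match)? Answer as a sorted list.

R0: no valid match — LHS pattern not found
R1: 3 valid matches — {0↦4, 1↦3}, {0↦4, 1↦5}, {0↦4, 1↦7}
R2: no valid match — LHS pattern not found
R3: 2 valid matches — {0↦5, 1↦6, 2↦3}, {0↦7, 1↦8, 2↦3}

Answer: [R1,R3]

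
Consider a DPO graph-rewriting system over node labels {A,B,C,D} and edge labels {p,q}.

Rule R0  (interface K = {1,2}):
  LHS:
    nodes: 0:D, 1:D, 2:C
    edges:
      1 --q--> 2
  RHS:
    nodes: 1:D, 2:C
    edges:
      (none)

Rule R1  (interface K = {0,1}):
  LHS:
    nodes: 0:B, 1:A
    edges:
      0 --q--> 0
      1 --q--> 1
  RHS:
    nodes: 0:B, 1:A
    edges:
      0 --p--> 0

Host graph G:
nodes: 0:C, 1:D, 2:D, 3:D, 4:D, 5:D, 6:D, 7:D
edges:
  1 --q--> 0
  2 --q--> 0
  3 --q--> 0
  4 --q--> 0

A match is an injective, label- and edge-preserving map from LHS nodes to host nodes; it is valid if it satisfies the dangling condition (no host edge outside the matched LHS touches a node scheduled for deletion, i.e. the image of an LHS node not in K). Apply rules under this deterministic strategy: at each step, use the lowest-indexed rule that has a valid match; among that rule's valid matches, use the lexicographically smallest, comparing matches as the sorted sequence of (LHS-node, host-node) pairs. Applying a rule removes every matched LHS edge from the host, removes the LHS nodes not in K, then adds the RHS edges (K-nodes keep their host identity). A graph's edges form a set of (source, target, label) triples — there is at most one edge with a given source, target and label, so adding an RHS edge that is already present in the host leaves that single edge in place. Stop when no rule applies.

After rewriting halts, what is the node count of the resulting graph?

start.  V:8 E:4  edges: 1-q->0 2-q->0 3-q->0 4-q->0
1. fire R0 via {0↦5, 1↦1, 2↦0}  →  V:7 E:3  edges: 2-q->0 3-q->0 4-q->0
2. fire R0 via {0↦1, 1↦2, 2↦0}  →  V:6 E:2  edges: 3-q->0 4-q->0
3. fire R0 via {0↦2, 1↦3, 2↦0}  →  V:5 E:1  edges: 4-q->0
4. fire R0 via {0↦3, 1↦4, 2↦0}  →  V:4 E:0  edges: ∅
halt: no rule applies after step 4
NF nodes: {0:C, 4:D, 6:D, 7:D}

Answer: 4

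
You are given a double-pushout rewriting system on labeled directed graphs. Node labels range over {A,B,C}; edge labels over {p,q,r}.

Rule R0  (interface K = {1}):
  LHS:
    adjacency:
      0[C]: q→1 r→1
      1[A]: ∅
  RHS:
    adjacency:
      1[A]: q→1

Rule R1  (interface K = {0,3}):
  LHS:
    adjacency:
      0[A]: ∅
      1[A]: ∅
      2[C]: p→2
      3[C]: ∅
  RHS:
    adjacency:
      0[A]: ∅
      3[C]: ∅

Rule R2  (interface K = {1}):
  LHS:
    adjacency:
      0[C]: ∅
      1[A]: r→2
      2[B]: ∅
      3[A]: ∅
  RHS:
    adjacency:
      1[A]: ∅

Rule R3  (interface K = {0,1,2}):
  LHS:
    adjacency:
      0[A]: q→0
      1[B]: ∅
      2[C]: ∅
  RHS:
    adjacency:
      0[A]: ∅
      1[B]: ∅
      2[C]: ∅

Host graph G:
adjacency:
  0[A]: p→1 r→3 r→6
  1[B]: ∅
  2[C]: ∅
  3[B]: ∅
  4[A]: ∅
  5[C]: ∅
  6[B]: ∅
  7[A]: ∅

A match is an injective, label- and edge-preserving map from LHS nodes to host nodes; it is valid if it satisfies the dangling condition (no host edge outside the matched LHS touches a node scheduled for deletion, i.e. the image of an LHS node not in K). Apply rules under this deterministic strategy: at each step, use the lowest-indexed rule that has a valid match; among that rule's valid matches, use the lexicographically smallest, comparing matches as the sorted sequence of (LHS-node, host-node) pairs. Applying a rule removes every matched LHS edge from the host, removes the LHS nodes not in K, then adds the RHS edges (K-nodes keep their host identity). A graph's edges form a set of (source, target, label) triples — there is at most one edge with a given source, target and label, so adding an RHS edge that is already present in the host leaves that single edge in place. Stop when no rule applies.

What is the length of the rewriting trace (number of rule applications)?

Answer: 2

Steps:
start.  V:8 E:3  edges: 0-p->1 0-r->3 0-r->6
1. fire R2 via {0↦2, 1↦0, 2↦3, 3↦4}  →  V:5 E:2  edges: 0-p->1 0-r->6
2. fire R2 via {0↦5, 1↦0, 2↦6, 3↦7}  →  V:2 E:1  edges: 0-p->1
normal form: no rule applies after step 2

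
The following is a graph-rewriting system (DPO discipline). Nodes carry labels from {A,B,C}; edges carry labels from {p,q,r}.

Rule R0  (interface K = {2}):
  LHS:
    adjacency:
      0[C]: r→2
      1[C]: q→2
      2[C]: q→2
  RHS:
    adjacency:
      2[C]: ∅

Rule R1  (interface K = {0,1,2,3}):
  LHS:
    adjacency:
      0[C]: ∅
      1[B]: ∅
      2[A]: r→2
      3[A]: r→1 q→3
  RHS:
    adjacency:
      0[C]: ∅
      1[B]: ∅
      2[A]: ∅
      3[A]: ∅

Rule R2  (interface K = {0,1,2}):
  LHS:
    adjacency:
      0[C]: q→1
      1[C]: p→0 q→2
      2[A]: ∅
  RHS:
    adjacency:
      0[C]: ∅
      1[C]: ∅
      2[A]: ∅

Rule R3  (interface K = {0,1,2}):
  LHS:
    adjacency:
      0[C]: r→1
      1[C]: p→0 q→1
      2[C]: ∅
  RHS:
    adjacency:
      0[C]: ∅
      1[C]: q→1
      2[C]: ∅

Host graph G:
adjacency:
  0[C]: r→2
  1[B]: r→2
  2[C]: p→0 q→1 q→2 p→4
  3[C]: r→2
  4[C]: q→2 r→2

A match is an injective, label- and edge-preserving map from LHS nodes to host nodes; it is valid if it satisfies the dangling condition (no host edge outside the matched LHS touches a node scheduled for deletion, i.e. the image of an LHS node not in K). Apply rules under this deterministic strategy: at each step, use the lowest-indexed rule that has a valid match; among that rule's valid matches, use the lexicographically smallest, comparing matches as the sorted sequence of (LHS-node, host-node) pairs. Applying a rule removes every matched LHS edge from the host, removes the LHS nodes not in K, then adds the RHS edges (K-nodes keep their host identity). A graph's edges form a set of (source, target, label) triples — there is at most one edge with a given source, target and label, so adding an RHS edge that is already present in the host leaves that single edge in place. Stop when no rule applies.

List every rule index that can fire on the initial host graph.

R0: no valid match — 2 raw matches, all fail dangling condition
R1: no valid match — LHS pattern not found
R2: no valid match — LHS pattern not found
R3: 4 valid matches — {0↦0, 1↦2, 2↦3}, {0↦0, 1↦2, 2↦4}, {0↦4, 1↦2, 2↦0} (+1 more)

Answer: [R3]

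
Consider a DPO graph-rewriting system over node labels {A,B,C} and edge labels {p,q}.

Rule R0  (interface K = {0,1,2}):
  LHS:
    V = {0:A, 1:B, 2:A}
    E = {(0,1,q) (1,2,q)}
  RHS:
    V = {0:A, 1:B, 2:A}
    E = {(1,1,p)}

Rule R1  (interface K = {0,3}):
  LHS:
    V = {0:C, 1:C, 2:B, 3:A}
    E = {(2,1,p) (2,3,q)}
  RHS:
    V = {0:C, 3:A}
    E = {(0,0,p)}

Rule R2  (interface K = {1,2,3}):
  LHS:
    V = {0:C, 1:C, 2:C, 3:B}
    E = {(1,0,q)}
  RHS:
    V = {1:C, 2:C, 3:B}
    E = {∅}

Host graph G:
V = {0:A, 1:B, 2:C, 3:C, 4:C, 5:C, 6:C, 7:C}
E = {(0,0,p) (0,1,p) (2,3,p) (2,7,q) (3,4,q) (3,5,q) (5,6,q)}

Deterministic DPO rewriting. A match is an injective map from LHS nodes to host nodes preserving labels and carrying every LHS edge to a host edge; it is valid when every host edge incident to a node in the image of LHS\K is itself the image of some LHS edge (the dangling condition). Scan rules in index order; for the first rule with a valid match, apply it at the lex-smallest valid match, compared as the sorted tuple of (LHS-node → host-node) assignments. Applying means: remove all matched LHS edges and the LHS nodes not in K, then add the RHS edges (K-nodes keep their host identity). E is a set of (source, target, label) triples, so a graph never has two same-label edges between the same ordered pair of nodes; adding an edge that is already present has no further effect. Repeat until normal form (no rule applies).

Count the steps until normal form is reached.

[0] host  ⇒  8 nodes, 7 edges  {0-p->0 0-p->1 2-p->3 2-q->7 3-q->4 3-q->5 5-q->6}
[1] R2 @ {0↦4, 1↦3, 2↦2, 3↦1}  ⇒  7 nodes, 6 edges  {0-p->0 0-p->1 2-p->3 2-q->7 3-q->5 5-q->6}
[2] R2 @ {0↦6, 1↦5, 2↦2, 3↦1}  ⇒  6 nodes, 5 edges  {0-p->0 0-p->1 2-p->3 2-q->7 3-q->5}
[3] R2 @ {0↦5, 1↦3, 2↦2, 3↦1}  ⇒  5 nodes, 4 edges  {0-p->0 0-p->1 2-p->3 2-q->7}
[4] R2 @ {0↦7, 1↦2, 2↦3, 3↦1}  ⇒  4 nodes, 3 edges  {0-p->0 0-p->1 2-p->3}
halt: no rule applies after step 4

Answer: 4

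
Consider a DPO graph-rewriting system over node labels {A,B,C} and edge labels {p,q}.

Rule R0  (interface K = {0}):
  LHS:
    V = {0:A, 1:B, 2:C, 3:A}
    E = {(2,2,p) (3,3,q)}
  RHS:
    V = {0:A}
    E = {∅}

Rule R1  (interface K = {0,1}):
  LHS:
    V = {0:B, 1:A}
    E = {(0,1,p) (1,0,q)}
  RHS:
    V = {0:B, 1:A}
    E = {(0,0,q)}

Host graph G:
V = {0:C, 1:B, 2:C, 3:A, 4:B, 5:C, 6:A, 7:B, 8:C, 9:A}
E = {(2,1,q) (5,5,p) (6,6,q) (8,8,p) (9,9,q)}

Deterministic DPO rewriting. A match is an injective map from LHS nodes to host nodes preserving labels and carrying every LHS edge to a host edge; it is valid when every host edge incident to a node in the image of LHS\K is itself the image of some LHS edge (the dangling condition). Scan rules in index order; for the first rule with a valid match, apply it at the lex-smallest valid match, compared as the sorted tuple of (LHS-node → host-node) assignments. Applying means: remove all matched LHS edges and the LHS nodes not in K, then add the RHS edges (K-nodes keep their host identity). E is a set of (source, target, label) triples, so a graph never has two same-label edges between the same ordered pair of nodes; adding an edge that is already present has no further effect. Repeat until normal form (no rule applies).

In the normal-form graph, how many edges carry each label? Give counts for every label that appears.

start.  V:10 E:5  edges: 2-q->1 5-p->5 6-q->6 8-p->8 9-q->9
1. fire R0 via {0↦3, 1↦4, 2↦5, 3↦6}  →  V:7 E:3  edges: 2-q->1 8-p->8 9-q->9
2. fire R0 via {0↦3, 1↦7, 2↦8, 3↦9}  →  V:4 E:1  edges: 2-q->1
normal form: no rule applies after step 2
NF edges: [(2, 1, 'q')]

Answer: q:1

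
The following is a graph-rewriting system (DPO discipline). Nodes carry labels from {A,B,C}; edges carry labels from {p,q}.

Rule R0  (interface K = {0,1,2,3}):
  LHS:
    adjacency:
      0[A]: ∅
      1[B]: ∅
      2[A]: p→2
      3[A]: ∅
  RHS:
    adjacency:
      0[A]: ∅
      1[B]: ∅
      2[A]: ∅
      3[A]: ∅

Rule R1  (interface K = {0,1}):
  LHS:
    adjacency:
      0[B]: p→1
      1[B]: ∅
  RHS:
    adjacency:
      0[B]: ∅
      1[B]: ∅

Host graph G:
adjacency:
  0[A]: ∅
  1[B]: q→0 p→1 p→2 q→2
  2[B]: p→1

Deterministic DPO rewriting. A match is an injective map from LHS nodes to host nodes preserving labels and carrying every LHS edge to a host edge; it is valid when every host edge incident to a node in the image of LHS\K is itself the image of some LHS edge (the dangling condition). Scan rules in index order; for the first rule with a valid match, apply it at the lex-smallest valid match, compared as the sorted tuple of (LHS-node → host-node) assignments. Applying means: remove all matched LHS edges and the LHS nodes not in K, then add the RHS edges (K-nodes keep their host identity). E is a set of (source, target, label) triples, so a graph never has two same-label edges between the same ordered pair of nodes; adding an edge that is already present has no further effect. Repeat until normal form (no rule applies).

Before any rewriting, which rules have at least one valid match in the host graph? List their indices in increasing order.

R0: no valid match — LHS pattern not found
R1: 2 valid matches — {0↦1, 1↦2}, {0↦2, 1↦1}

Answer: [R1]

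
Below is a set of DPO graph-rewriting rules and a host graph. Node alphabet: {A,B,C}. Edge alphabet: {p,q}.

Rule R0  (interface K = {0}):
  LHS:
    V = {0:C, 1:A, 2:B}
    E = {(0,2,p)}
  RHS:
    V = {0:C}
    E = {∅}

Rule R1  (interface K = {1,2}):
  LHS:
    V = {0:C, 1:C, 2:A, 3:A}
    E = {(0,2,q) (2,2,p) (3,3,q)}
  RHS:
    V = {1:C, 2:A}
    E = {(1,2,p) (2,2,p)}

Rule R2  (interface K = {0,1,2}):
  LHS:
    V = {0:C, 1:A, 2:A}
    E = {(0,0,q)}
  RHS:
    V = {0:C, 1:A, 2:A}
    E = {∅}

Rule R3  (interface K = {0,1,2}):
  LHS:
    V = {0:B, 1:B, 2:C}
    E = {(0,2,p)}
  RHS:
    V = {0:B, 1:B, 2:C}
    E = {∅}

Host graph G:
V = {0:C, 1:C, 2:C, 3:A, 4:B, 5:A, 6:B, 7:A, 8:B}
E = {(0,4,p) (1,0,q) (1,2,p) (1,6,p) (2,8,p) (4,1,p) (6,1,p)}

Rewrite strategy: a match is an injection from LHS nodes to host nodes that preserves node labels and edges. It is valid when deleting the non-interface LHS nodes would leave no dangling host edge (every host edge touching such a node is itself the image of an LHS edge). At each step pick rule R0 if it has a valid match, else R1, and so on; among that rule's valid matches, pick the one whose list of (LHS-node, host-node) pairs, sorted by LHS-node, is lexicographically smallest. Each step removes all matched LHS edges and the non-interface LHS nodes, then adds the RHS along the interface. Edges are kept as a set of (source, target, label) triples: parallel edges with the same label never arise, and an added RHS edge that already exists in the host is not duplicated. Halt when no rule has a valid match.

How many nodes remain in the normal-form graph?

Answer: 5

Derivation:
[0] host  ⇒  9 nodes, 7 edges  {0-p->4 1-q->0 1-p->2 1-p->6 2-p->8 4-p->1 6-p->1}
[1] R0 @ {0↦2, 1↦3, 2↦8}  ⇒  7 nodes, 6 edges  {0-p->4 1-q->0 1-p->2 1-p->6 4-p->1 6-p->1}
[2] R3 @ {0↦4, 1↦6, 2↦1}  ⇒  7 nodes, 5 edges  {0-p->4 1-q->0 1-p->2 1-p->6 6-p->1}
[3] R0 @ {0↦0, 1↦5, 2↦4}  ⇒  5 nodes, 4 edges  {1-q->0 1-p->2 1-p->6 6-p->1}
halt: no rule applies after step 3
NF nodes: {0:C, 1:C, 2:C, 6:B, 7:A}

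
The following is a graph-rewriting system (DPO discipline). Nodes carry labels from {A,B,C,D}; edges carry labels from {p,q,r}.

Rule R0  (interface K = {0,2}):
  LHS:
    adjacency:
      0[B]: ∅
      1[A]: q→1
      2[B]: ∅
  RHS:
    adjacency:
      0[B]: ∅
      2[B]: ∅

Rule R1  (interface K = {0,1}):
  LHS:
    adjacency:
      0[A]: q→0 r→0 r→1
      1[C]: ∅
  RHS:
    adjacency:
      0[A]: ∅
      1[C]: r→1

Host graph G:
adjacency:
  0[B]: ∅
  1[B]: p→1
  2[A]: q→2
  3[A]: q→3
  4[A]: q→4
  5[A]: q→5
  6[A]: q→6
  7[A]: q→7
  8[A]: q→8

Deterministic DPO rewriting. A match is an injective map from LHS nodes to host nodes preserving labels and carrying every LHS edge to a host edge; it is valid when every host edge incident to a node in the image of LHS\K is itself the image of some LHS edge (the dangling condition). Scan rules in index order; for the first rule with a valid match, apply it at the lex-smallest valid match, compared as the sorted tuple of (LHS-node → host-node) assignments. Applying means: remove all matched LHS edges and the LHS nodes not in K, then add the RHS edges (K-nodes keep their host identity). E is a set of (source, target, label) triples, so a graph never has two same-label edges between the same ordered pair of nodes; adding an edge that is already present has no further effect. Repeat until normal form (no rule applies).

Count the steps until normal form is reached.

start.  V:9 E:8  edges: 1-p->1 2-q->2 3-q->3 4-q->4 5-q->5 6-q->6 7-q->7 8-q->8
1. fire R0 via {0↦0, 1↦2, 2↦1}  →  V:8 E:7  edges: 1-p->1 3-q->3 4-q->4 5-q->5 6-q->6 7-q->7 8-q->8
2. fire R0 via {0↦0, 1↦3, 2↦1}  →  V:7 E:6  edges: 1-p->1 4-q->4 5-q->5 6-q->6 7-q->7 8-q->8
3. fire R0 via {0↦0, 1↦4, 2↦1}  →  V:6 E:5  edges: 1-p->1 5-q->5 6-q->6 7-q->7 8-q->8
4. fire R0 via {0↦0, 1↦5, 2↦1}  →  V:5 E:4  edges: 1-p->1 6-q->6 7-q->7 8-q->8
5. fire R0 via {0↦0, 1↦6, 2↦1}  →  V:4 E:3  edges: 1-p->1 7-q->7 8-q->8
6. fire R0 via {0↦0, 1↦7, 2↦1}  →  V:3 E:2  edges: 1-p->1 8-q->8
7. fire R0 via {0↦0, 1↦8, 2↦1}  →  V:2 E:1  edges: 1-p->1
final graph: no rule applies after step 7

Answer: 7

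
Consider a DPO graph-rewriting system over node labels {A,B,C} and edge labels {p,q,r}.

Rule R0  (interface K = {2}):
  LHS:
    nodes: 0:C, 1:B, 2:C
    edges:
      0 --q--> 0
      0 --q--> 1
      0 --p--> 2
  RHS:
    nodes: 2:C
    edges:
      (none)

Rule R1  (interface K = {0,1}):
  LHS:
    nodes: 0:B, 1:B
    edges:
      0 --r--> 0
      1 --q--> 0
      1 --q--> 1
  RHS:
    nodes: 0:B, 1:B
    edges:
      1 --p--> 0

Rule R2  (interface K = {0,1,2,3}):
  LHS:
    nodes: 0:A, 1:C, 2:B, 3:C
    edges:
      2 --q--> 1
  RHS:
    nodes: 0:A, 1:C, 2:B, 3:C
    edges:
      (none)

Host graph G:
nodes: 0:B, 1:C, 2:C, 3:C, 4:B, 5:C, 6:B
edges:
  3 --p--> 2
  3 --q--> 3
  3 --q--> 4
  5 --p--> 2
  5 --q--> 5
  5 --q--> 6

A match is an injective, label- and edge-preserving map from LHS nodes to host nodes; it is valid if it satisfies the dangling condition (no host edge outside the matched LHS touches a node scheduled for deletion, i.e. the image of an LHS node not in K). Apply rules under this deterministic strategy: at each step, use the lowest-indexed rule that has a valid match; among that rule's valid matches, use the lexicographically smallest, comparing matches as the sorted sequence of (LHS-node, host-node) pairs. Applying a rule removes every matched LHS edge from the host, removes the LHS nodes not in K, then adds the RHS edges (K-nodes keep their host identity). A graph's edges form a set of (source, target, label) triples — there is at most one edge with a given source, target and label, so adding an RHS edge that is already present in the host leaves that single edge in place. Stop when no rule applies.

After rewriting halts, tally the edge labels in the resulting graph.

start.  V:7 E:6  edges: 3-p->2 3-q->3 3-q->4 5-p->2 5-q->5 5-q->6
1. fire R0 via {0↦3, 1↦4, 2↦2}  →  V:5 E:3  edges: 5-p->2 5-q->5 5-q->6
2. fire R0 via {0↦5, 1↦6, 2↦2}  →  V:3 E:0  edges: ∅
normal form: no rule applies after step 2
NF edges: []

Answer: (no edges)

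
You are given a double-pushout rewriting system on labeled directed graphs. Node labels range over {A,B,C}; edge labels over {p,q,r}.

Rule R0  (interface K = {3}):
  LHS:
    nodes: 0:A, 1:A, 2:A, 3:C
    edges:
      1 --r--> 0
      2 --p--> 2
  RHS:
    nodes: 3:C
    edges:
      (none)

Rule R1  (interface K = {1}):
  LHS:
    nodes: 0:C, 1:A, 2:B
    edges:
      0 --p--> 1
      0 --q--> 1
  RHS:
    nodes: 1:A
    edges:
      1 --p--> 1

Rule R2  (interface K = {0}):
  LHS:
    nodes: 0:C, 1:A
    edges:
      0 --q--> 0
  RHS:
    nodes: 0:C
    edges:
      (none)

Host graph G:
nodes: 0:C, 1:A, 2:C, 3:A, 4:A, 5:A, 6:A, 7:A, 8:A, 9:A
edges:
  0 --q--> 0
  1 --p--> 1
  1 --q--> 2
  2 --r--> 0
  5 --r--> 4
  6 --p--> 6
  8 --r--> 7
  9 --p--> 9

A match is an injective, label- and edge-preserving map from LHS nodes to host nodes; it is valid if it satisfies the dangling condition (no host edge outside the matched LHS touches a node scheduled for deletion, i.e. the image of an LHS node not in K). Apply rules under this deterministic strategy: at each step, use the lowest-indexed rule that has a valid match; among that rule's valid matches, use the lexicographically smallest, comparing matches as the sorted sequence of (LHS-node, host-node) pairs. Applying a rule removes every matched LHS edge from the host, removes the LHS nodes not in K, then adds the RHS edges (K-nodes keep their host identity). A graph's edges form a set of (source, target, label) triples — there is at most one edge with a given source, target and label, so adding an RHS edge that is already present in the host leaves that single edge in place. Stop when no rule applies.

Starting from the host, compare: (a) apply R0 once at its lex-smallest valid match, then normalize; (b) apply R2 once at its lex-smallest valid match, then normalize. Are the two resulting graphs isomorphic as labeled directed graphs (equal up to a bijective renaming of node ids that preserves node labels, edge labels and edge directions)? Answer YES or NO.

branch R0-first: apply at {0↦4, 1↦5, 2↦6, 3↦0} → |E|=6, then 2 more step(s) → NF |V|=3 |E|=3 V={0:C, 1:A, 2:C} E=1-p->1 1-q->2 2-r->0
branch R2-first: apply at {0↦0, 1↦3} → |E|=7, then 2 more step(s) → NF |V|=3 |E|=3 V={0:C, 1:A, 2:C} E=1-p->1 1-q->2 2-r->0
graphs isomorphic (equal up to label-preserving node renaming)

Answer: YES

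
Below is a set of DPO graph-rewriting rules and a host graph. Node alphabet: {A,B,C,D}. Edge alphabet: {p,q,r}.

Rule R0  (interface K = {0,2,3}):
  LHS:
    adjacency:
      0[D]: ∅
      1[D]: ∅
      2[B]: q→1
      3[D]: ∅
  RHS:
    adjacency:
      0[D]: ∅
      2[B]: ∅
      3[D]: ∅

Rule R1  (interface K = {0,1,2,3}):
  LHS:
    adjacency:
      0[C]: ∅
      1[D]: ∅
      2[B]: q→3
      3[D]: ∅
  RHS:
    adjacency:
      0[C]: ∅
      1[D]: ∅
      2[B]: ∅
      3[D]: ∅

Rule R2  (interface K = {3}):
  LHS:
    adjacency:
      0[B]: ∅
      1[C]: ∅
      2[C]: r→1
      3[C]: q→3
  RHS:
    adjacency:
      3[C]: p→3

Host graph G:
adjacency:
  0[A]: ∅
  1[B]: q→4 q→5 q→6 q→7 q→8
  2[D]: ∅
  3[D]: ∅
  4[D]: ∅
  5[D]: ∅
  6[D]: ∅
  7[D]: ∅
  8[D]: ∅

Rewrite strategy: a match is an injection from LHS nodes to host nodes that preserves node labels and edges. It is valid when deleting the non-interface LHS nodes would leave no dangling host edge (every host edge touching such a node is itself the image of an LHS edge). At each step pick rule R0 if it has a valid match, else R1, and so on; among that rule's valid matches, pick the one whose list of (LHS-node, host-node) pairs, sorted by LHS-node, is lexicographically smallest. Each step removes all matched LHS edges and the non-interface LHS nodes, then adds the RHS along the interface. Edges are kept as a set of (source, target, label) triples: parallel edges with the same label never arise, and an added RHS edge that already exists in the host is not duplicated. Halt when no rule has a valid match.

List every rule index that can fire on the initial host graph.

R0: 150 valid matches — {0↦2, 1↦4, 2↦1, 3↦3}, {0↦2, 1↦4, 2↦1, 3↦5}, {0↦2, 1↦4, 2↦1, 3↦6} (+147 more)
R1: no valid match — LHS pattern not found
R2: no valid match — LHS pattern not found

Answer: [R0]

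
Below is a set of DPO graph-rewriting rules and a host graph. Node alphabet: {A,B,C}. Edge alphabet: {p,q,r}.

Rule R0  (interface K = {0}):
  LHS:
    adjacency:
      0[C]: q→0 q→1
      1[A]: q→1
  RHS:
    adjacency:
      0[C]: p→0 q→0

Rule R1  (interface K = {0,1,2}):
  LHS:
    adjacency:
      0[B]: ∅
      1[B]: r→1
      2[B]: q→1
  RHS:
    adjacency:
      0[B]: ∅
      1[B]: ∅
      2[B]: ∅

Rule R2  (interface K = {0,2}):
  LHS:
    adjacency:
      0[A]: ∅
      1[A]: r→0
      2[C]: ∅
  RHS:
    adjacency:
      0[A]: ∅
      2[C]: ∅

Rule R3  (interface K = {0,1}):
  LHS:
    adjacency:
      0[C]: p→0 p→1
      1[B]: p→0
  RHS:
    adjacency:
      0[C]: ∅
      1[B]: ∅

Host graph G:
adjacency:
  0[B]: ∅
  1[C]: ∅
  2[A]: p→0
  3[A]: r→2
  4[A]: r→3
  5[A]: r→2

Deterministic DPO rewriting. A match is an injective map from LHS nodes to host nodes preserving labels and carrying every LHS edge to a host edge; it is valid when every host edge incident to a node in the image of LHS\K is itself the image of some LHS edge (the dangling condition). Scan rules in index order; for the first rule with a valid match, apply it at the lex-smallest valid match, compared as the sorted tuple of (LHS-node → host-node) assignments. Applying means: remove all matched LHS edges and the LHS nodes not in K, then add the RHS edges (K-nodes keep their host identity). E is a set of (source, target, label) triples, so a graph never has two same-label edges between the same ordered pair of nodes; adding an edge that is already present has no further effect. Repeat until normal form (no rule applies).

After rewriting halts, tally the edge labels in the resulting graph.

start.  V:6 E:4  edges: 2-p->0 3-r->2 4-r->3 5-r->2
1. fire R2 via {0↦2, 1↦5, 2↦1}  →  V:5 E:3  edges: 2-p->0 3-r->2 4-r->3
2. fire R2 via {0↦3, 1↦4, 2↦1}  →  V:4 E:2  edges: 2-p->0 3-r->2
3. fire R2 via {0↦2, 1↦3, 2↦1}  →  V:3 E:1  edges: 2-p->0
final graph: no rule applies after step 3
NF edges: [(2, 0, 'p')]

Answer: p:1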